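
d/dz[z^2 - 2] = 2*z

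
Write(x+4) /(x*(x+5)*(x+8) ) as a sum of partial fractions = -1/(6*(x + 8)) + 1/(15*(x + 5)) + 1/(10*x)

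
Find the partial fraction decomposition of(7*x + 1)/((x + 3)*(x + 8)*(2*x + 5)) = -6/(2*x + 5) - 1/(x + 8) + 4/(x + 3)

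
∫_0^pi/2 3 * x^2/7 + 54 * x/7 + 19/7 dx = pi^3/56 + 19*pi/14 + 27*pi^2/28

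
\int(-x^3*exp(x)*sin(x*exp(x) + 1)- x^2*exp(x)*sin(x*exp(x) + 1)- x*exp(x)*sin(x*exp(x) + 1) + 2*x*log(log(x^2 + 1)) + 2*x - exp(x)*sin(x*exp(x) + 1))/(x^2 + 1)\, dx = log(x^2 + 1)*log(log(x^2 + 1)) + cos(x*exp(x) + 1) + C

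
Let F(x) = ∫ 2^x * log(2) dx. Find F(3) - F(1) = 6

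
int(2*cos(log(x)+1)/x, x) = 2*sin(log(x) + 1) + C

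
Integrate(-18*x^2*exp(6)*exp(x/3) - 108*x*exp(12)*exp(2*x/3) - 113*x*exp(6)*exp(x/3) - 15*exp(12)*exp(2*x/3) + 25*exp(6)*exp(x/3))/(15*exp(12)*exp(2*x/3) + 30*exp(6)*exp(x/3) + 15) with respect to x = (-18*x^2 - 5*x + 40)*exp(x/3 + 6)/(5*(exp(x/3 + 6) + 1)) + C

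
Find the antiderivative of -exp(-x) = exp(-x) + C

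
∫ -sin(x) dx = cos(x) + C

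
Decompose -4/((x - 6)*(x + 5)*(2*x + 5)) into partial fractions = 16/(85*(2*x + 5)) - 4/(55*(x + 5)) - 4/(187*(x - 6))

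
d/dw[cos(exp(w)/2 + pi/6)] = -exp(w)*sin(exp(w)/2 + pi/6)/2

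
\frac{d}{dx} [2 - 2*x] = -2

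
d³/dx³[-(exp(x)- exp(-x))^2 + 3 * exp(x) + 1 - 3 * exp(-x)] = (-8*exp(4*x) + 3*exp(3*x) + 3*exp(x) + 8)*exp(-2*x)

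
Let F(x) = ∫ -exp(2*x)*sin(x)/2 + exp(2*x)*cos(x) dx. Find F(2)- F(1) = (exp(2)*cos(2) - cos(1))*exp(2)/2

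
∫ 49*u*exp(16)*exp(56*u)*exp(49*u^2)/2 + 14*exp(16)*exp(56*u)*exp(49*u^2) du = exp((7*u + 4)^2)/4 + C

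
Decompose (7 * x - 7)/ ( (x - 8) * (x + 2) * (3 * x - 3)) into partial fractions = -7/(30*(x + 2)) + 7/(30*(x - 8))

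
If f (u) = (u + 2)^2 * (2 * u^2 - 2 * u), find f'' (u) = 24*u^2 + 36*u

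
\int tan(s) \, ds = log(3*sec(s)) + C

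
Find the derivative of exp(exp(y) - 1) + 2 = exp(y + exp(y) - 1)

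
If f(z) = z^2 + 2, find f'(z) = 2*z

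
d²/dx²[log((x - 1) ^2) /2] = -1/(x^2 - 2*x + 1)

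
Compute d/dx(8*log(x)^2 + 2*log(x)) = (16*log(x) + 2)/x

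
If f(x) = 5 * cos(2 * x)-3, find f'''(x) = 40*sin(2*x)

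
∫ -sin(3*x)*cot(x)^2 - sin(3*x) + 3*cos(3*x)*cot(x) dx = sin(3*x)*cot(x) + C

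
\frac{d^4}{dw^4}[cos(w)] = cos(w)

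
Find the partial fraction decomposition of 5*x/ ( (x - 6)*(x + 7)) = 35/(13*(x + 7)) + 30/(13*(x - 6))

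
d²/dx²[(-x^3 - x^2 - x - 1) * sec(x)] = (x^3 - 2*x^3/cos(x)^2 - 6*x^2*sin(x)/cos(x) + x^2 - 2*x^2/cos(x)^2 - 4*x*sin(x)/cos(x) - 5*x - 2*x/cos(x)^2 - 2*sin(x)/cos(x) - 1 - 2/cos(x)^2)/cos(x)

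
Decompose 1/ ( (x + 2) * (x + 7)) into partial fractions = -1/(5*(x + 7)) + 1/(5*(x + 2))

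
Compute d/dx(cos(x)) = -sin(x)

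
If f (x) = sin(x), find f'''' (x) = sin(x)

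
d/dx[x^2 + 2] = 2*x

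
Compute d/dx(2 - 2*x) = -2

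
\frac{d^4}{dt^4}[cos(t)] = cos(t)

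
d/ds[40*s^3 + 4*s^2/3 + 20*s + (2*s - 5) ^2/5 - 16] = 120*s^2 + 64*s/15 + 16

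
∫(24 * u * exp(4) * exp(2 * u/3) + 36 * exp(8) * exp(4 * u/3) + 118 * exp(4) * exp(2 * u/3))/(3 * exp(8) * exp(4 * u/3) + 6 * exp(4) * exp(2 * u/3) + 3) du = (12*u + 41)*exp(2*u/3 + 4)/(exp(2*u/3 + 4) + 1) + C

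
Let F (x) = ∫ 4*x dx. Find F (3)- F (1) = 16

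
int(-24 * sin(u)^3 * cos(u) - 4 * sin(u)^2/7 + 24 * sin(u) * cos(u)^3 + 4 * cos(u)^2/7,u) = 2*sin(2*u)/7 - 3*cos(4*u)/2 + C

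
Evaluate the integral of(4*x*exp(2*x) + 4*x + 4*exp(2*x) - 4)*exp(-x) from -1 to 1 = 0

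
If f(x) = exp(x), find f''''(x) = exp(x)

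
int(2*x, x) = x^2 + C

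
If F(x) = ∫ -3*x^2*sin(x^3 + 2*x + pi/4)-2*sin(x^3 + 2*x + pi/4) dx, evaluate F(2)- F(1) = -cos(pi/4 + 3) + cos(pi/4 + 12)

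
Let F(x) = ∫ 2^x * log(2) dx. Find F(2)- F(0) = 3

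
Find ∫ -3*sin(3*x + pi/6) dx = cos(3*x + pi/6) + C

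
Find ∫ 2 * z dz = z^2 + C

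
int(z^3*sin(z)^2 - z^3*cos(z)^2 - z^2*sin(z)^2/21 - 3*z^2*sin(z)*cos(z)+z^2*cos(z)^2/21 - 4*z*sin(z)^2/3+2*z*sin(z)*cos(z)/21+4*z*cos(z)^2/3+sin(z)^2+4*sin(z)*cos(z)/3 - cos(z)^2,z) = (-21*z^3 + z^2 + 28*z - 21)*sin(2*z)/42 + C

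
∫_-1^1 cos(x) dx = 2*sin(1)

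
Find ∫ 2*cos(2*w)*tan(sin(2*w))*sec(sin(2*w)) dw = sec(sin(2*w)) + C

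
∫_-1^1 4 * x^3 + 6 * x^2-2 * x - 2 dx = 0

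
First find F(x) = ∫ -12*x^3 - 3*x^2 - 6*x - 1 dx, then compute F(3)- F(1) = -292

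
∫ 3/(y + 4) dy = 3*log(y + 4) + C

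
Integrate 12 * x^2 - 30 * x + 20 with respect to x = 4*x^3 - 15*x^2 + 20*x + C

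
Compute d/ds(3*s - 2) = 3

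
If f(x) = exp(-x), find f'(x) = -exp(-x)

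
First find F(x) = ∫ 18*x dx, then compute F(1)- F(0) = 9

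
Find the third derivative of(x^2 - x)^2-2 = 24*x - 12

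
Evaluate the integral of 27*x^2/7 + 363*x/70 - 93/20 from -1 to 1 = -471/70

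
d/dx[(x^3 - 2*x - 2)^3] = 9*x^8 - 42*x^6 - 36*x^5 + 60*x^4 + 96*x^3 + 12*x^2 - 48*x - 24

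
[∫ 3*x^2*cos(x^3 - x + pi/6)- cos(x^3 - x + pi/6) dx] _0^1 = 0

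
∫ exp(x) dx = exp(x) + C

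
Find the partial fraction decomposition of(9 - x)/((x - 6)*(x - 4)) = -5/(2*(x - 4)) + 3/(2*(x - 6))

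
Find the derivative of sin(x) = cos(x)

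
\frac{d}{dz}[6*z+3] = 6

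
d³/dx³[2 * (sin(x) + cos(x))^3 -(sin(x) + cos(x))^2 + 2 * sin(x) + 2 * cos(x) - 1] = -27*sqrt(2)*sin(3*x + pi/4) + 8*cos(2*x) - 5*sqrt(2)*cos(x + pi/4)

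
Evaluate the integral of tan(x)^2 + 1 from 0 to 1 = tan(1)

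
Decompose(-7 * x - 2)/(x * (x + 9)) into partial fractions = -61/(9*(x + 9)) - 2/(9*x)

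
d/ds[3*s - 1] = 3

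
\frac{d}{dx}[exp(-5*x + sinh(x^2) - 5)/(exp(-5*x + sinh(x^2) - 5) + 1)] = (2*x*cosh(x^2) - 5)*exp(5)*exp(5*x)*exp(sinh(x^2))/(exp(5)*exp(5*x) + exp(sinh(x^2)))^2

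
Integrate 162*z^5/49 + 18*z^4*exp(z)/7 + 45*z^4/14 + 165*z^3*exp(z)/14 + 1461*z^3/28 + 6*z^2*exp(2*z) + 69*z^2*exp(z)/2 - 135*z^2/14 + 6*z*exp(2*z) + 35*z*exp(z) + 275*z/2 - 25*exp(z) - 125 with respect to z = 15*z^3/7 + 5*z^2/4 + 5*z*exp(z) + 25*z + 3*(12*z^3 + 7*z^2 + 28*z*exp(z) + 140*z - 140)^2/784 + C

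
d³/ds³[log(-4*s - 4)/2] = 1/(s^3 + 3*s^2 + 3*s + 1)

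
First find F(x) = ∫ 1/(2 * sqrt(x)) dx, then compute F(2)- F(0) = sqrt(2)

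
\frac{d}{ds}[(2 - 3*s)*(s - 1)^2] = -9*s^2 + 16*s - 7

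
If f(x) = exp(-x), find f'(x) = -exp(-x)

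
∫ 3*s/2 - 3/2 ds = 3*s^2/4 - 3*s/2 + C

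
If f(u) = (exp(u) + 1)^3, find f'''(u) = 27*exp(3*u) + 24*exp(2*u) + 3*exp(u)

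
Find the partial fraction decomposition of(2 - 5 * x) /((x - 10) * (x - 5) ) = 23/(5*(x - 5)) - 48/(5*(x - 10))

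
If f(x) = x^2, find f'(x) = 2*x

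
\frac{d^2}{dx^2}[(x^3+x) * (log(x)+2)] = (6*x^2*log(x) + 17*x^2 + 1)/x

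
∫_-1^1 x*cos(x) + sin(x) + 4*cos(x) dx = 8*sin(1)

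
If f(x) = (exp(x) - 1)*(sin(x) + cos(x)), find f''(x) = sqrt(2)*(2*exp(x)*cos(x + pi/4) + sin(x + pi/4))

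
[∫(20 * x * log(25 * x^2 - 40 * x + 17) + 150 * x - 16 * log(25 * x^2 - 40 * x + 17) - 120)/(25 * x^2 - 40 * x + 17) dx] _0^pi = -3*log(17) - log(17)^2/5 + log(1 + (-4 + 5*pi)^2)^2/5 + 3*log(1 + (-4 + 5*pi)^2)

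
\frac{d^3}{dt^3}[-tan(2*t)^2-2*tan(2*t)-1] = -192*tan(2*t)^5 - 96*tan(2*t)^4 - 320*tan(2*t)^3 - 128*tan(2*t)^2 - 128*tan(2*t) - 32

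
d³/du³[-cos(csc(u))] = (sin(1/sin(u)) + 3*cos(1/sin(u))/sin(u) - 7*sin(1/sin(u))/sin(u)^2 - 6*cos(1/sin(u))/sin(u)^3 + sin(1/sin(u))/sin(u)^4)*cos(u)/sin(u)^2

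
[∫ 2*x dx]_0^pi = pi^2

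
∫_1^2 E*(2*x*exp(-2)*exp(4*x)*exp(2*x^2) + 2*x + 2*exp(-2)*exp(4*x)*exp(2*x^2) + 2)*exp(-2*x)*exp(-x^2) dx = -exp(2) - exp(-7) + exp(-2) + exp(7)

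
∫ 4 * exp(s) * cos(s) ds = 2*sqrt(2)*exp(s)*sin(s + pi/4) + C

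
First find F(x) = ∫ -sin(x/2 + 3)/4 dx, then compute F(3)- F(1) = cos(9/2)/2 - cos(7/2)/2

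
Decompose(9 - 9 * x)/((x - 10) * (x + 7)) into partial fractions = -72/(17*(x + 7)) - 81/(17*(x - 10))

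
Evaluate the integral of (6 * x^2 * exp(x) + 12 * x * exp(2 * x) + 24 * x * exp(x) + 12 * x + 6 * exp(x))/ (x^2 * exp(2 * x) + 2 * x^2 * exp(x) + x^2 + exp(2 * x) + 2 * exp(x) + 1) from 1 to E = -6*E/(1 + E) - 6*log(2) + 6*exp(E)/(1 + exp(E)) + 6*log(1 + exp(2))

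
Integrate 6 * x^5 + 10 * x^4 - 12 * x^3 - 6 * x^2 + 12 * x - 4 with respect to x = x^6 + 2*x^5 - 3*x^4 - 2*x^3 + 6*x^2 - 4*x + C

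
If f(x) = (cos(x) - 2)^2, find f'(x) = 4*sin(x) - sin(2*x)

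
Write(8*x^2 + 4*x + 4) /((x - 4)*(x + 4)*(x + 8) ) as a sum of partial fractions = 121/(12*(x + 8)) - 29/(8*(x + 4)) + 37/(24*(x - 4))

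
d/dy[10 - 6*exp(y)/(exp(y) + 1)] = -6*exp(y)/(exp(2*y) + 2*exp(y) + 1)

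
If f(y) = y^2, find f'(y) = 2*y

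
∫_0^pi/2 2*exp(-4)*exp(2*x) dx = -exp(-4) + exp(-4 + pi)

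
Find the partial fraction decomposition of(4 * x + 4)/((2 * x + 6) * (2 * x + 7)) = 10/(2*x + 7) - 4/(x + 3)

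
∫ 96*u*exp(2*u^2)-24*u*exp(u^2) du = (24*exp(u^2) - 12)*exp(u^2) + C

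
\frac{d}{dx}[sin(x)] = cos(x)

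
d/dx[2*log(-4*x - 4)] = 2/(x + 1)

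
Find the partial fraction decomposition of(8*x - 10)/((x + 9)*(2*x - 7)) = 36/(25*(2*x - 7)) + 82/(25*(x + 9))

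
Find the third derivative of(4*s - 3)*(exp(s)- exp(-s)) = (4*s*exp(2*s) + 4*s + 9*exp(2*s) - 15)*exp(-s)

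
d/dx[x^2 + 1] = 2*x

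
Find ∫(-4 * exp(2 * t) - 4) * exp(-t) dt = -8*sinh(t) + C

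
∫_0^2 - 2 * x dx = -4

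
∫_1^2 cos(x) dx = -sin(1) + sin(2)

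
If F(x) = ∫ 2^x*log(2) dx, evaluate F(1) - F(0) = 1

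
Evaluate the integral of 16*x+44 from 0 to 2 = 120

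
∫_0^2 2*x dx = 4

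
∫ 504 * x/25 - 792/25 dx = 252*x^2/25 - 792*x/25 + C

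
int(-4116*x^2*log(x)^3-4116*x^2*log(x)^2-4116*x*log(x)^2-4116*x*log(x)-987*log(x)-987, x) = 7*x*(-196*x^2*log(x)^2 - 294*x*log(x) - 141)*log(x) + C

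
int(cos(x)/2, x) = sin(x)/2 + C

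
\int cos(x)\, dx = sin(x) + C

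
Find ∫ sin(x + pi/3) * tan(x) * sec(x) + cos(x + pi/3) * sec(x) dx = tan(x)/2 + C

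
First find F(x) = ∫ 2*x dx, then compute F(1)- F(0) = 1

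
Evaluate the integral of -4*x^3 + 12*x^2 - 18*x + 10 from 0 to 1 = 4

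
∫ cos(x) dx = sin(x) + C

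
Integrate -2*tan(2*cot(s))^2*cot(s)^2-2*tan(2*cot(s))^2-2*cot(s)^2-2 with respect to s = tan(2*cot(s)) + C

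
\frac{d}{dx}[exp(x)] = exp(x)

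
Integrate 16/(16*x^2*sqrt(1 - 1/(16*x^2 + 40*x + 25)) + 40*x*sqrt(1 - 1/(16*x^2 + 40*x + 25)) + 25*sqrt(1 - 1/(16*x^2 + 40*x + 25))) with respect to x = 4*asec(4*x + 5) + C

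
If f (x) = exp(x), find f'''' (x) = exp(x)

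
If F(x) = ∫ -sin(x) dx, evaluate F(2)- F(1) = -cos(1) + cos(2)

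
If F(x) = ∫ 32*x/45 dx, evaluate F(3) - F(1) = 128/45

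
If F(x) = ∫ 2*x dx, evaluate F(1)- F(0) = 1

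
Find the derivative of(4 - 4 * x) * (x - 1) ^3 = -16*x^3 + 48*x^2 - 48*x + 16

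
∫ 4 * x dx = 2*x^2 + C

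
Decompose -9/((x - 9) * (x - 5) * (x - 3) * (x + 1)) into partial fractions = 3/(80*(x + 1)) - 3/(16*(x - 3)) + 3/(16*(x - 5)) - 3/(80*(x - 9))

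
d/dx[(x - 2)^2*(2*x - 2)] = 6*x^2 - 20*x + 16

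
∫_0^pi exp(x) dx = -1 + exp(pi)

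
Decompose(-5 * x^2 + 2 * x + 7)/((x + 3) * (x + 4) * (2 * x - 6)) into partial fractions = -81/(14*(x + 4)) + 11/(3*(x + 3)) - 8/(21*(x - 3))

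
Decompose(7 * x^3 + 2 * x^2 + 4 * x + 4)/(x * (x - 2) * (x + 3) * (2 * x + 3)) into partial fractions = -169/(63*(2*x + 3)) + 179/(45*(x + 3)) + 38/(35*(x - 2)) - 2/(9*x)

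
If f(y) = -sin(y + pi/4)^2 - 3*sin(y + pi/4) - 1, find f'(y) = -cos(2*y) - 3*cos(y + pi/4)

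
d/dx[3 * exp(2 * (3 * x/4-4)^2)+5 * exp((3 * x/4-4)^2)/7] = 45*x*exp(9*x^2/16 - 6*x + 16)/56 + 27*x*exp(9*x^2/8 - 12*x + 32)/4 - 30*exp(9*x^2/16 - 6*x + 16)/7 - 36*exp(9*x^2/8 - 12*x + 32)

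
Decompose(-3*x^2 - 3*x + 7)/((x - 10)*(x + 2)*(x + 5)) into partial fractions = -53/(45*(x + 5)) - 1/(36*(x + 2)) - 323/(180*(x - 10))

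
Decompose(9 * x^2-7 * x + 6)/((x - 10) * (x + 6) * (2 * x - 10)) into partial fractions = 93/(88*(x + 6)) - 98/(55*(x - 5)) + 209/(40*(x - 10))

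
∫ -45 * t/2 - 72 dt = -45*t^2/4 - 72*t + C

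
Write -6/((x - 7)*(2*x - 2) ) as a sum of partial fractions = 1/(2*(x - 1)) - 1/(2*(x - 7))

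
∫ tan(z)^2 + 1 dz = tan(z) + C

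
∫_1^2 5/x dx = 5*log(2)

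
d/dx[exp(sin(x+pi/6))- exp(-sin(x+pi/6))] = (exp(sqrt(3)*sin(x))*exp(cos(x)) + 1)*exp(-sin(x + pi/6))*cos(x + pi/6)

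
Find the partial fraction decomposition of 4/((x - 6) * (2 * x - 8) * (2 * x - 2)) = 1/(15*(x - 1)) - 1/(6*(x - 4)) + 1/(10*(x - 6))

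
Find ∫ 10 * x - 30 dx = 5*x^2 - 30*x + C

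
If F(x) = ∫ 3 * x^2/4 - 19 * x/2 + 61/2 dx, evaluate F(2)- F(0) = 44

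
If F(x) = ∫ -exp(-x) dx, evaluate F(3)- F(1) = -exp(-1) + exp(-3)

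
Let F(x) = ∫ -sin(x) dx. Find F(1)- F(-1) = 0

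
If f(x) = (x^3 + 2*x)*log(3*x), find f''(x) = (6*x^2*log(x) + 5*x^2 + 6*x^2*log(3) + 2)/x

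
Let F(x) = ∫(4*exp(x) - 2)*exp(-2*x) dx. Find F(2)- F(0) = -1 + (-2 + exp(-2))^2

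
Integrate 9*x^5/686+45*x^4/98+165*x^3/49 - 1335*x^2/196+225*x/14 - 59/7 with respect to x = 3*x^6/1372 + 9*x^5/98 + 165*x^4/196 - 445*x^3/196 + 225*x^2/28 - 59*x/7 + C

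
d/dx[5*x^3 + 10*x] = 15*x^2 + 10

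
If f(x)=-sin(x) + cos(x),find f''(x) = sin(x) - cos(x)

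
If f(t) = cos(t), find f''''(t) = cos(t)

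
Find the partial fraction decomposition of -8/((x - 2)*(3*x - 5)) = 24/(3*x - 5) - 8/(x - 2)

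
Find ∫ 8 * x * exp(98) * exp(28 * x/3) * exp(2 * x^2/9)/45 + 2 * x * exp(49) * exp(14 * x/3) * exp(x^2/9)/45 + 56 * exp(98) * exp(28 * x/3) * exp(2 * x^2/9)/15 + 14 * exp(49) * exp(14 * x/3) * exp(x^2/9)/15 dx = (2*exp((x + 21)^2/9) + 1)*exp((x + 21)^2/9)/5 + C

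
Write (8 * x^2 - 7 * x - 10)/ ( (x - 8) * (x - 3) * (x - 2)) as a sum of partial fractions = 4/(3*(x - 2)) - 41/(5*(x - 3)) + 223/(15*(x - 8))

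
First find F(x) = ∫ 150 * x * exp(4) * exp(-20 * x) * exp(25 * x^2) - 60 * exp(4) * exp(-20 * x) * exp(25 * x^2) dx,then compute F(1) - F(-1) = -3*exp(49) + 3*exp(9)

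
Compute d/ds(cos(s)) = -sin(s)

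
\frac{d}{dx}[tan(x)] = cos(x)^(-2)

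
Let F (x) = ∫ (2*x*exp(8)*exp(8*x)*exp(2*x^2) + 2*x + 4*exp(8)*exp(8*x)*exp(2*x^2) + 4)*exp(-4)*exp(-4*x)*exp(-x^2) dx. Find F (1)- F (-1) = -E - exp(-9) + exp(-1) + exp(9)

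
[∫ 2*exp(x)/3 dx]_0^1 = -2/3 + 2*E/3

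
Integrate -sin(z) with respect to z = cos(z) + C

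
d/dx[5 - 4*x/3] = -4/3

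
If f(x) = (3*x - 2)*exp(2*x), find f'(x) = 6*x*exp(2*x) - exp(2*x)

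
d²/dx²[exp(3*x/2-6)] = 9*exp(3*x/2 - 6)/4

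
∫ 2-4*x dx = -2*x^2 + 2*x + C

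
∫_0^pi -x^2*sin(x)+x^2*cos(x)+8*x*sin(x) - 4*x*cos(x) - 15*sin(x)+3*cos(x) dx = -9 - (-3 + pi)^2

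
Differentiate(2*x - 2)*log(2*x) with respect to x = (2*x*log(x) + 2*x*log(2) + 2*x - 2)/x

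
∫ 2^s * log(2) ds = 2^s + C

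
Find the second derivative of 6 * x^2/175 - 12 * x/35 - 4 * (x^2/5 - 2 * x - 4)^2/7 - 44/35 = -48*x^2/175 + 96*x/35 - 468/175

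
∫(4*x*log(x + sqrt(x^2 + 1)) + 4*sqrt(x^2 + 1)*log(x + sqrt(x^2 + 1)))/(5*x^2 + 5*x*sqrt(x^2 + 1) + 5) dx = 2*log(x + sqrt(x^2 + 1))^2/5 + C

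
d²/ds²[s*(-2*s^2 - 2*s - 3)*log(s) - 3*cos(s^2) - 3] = (12*s^3*cos(s^2) - 12*s^2*log(s) - 10*s^2 - 4*s*log(s) + 6*s*sin(s^2) - 6*s - 3)/s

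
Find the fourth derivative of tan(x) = 24*tan(x)^5 + 40*tan(x)^3 + 16*tan(x)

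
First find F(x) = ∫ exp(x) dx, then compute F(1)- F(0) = -1 + E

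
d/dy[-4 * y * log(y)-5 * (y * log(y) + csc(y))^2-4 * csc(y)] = -10*y*log(y)^2 + 10*y*log(y)*cot(y)*csc(y) - 10*y*log(y) - 10*log(y)*csc(y) - 4*log(y) + 10*cot(y)*csc(y)^2 + 4*cot(y)*csc(y) - 10*csc(y) - 4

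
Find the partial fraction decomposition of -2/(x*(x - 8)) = -1/(4*(x - 8)) + 1/(4*x)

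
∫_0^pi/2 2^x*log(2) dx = -1 + 2^(pi/2)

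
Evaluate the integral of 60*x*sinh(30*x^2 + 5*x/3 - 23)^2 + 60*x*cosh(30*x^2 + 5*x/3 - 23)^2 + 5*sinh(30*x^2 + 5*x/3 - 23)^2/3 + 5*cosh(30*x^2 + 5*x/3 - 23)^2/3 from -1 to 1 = -sinh(16/3)*cosh(16/3) + sinh(52/3)/2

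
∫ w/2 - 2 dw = w^2/4 - 2*w + C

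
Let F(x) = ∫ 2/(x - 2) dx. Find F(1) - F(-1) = -log(9)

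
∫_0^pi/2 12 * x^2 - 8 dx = -4*pi + pi^3/2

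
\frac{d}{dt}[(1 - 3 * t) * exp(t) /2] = -3*t*exp(t)/2 - exp(t)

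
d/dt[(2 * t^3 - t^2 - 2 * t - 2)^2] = 24*t^5 - 20*t^4 - 28*t^3 - 12*t^2 + 16*t + 8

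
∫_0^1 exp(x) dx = -1 + E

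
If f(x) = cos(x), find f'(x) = -sin(x)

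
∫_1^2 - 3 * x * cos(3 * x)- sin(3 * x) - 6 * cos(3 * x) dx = 3*sin(3) - 4*sin(6)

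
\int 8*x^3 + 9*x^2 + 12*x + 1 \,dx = 2*x^4 + 3*x^3 + 6*x^2 + x + C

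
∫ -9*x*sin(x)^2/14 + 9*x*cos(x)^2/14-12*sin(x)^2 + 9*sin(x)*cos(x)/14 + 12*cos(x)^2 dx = (9*x/28 + 6)*sin(2*x) + C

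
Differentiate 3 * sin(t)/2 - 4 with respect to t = 3*cos(t)/2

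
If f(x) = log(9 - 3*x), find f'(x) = 1/(x - 3)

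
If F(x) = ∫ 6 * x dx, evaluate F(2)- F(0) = 12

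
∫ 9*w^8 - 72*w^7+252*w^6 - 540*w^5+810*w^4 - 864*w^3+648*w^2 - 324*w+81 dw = w^9 - 9*w^8 + 36*w^7 - 90*w^6 + 162*w^5 - 216*w^4 + 216*w^3 - 162*w^2 + 81*w + C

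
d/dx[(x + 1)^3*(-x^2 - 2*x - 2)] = -5*x^4 - 20*x^3 - 33*x^2 - 26*x - 8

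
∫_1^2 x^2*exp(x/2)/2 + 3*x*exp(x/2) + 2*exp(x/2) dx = -3*exp(1/2) + 8*E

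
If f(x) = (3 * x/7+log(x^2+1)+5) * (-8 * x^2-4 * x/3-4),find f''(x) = (-432*x^5 - 336*x^4*log(x^2 + 1) - 2712*x^4 - 920*x^3 - 672*x^2*log(x^2 + 1) - 4920*x^2 - 600*x - 336*log(x^2 + 1) - 1872)/(21*x^4 + 42*x^2 + 21)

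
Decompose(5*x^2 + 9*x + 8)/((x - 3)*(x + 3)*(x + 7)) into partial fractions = 19/(4*(x + 7)) - 13/(12*(x + 3)) + 4/(3*(x - 3))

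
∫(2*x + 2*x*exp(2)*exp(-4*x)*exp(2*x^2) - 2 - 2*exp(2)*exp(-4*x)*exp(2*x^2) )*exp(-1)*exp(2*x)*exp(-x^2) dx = 2*sinh((x - 1)^2) + C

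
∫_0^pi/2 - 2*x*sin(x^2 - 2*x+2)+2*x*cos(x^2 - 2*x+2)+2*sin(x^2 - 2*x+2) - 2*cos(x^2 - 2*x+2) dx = -sin(2) - cos(2 + pi^2/4) - cos(2) - sin(2 + pi^2/4)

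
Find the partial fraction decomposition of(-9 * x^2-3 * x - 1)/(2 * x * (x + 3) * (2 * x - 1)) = -19/(14*(2*x - 1)) - 73/(42*(x + 3)) + 1/(6*x)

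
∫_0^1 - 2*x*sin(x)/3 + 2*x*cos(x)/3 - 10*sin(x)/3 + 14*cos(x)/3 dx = -4 + 14*cos(1)/3 + 14*sin(1)/3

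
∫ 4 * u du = 2*u^2 + C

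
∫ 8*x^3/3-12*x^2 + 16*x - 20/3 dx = 2*x^4/3 - 4*x^3 + 8*x^2 - 20*x/3 + C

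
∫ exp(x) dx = exp(x) + C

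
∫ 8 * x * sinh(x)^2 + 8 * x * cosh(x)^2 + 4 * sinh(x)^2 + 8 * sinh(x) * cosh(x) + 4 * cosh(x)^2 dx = 2*(2*x + 1)*sinh(2*x) + C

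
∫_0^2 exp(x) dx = -1 + exp(2)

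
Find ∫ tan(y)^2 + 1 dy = tan(y) + C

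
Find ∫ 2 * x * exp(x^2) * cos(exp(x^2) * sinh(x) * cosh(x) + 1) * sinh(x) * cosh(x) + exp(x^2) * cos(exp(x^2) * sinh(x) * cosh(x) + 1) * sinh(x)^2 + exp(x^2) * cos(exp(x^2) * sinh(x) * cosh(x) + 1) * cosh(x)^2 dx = sin(exp(x^2)*sinh(2*x)/2 + 1) + C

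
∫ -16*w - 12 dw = -8*w^2 - 12*w + C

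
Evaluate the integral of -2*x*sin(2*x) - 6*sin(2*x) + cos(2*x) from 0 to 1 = -3 + 4*cos(2)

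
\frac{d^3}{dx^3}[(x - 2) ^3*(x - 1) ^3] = 120*x^3 - 540*x^2 + 792*x - 378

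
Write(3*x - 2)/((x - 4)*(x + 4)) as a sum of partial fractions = 7/(4*(x + 4)) + 5/(4*(x - 4))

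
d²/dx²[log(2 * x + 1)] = -4/(4*x^2 + 4*x + 1)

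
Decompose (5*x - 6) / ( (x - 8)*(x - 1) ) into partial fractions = 1/(7*(x - 1)) + 34/(7*(x - 8))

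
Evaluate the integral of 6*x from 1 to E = -3 + 3*exp(2)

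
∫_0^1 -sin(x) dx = -1 + cos(1)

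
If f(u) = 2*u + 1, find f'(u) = 2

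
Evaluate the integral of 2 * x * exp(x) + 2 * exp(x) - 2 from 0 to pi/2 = pi*(-1 + exp(pi/2))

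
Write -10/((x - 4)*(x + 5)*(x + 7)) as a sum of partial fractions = -5/(11*(x + 7)) + 5/(9*(x + 5)) - 10/(99*(x - 4))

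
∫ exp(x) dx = exp(x) + C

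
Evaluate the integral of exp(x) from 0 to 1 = -1 + E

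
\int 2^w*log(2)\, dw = 2^w + C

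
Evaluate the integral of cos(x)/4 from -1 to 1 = sin(1)/2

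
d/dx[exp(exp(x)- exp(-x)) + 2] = (exp(exp(x) - exp(-x)) + exp(2*x + exp(x) - exp(-x)))*exp(-x)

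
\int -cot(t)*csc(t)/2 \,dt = csc(t)/2 + C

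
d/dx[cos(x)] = -sin(x)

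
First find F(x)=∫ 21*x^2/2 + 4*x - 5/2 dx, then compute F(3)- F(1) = 102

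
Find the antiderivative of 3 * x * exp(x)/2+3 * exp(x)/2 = 3*x*exp(x)/2 + C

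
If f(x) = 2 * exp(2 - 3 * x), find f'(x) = -6*exp(2 - 3*x)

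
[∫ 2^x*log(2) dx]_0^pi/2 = -1 + 2^(pi/2)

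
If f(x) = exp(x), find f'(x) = exp(x)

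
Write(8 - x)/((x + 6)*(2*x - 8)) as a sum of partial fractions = -7/(10*(x + 6)) + 1/(5*(x - 4))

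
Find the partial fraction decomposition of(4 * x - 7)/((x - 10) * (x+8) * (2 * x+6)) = -13/(60*(x + 8)) + 19/(130*(x + 3)) + 11/(156*(x - 10))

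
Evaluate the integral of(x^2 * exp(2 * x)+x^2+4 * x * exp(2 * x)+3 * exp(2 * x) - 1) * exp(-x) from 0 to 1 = -4*exp(-1) + 4*E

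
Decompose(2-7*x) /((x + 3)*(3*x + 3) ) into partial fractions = -23/(6*(x + 3)) + 3/(2*(x + 1))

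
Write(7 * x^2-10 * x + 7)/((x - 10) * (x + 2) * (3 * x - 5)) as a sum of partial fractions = -8/(25*(3*x - 5)) + 5/(12*(x + 2)) + 607/(300*(x - 10))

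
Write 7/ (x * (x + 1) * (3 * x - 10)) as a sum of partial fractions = 63/(130*(3*x - 10)) + 7/(13*(x + 1)) - 7/(10*x)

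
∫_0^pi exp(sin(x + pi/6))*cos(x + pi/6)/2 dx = -exp(1/2)/2 + exp(-1/2)/2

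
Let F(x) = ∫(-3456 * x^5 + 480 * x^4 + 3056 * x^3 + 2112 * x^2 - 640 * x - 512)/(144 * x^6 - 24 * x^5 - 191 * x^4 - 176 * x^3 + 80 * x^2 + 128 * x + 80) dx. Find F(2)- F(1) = -4*log(290) + 4*log(41/16)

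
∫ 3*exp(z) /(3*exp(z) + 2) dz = log(3*exp(z) + 2) + C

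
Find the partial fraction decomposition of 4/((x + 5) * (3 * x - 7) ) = 6/(11*(3*x - 7)) - 2/(11*(x + 5))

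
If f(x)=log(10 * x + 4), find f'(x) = 5/(5*x + 2)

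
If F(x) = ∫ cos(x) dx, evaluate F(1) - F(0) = sin(1)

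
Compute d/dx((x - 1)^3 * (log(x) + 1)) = (3*x^3*log(x) + 4*x^3 - 6*x^2*log(x) - 9*x^2 + 3*x*log(x) + 6*x - 1)/x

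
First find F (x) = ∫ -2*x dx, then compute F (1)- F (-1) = 0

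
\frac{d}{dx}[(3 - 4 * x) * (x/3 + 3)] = -8*x/3 - 11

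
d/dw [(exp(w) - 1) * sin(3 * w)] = exp(w)*sin(3*w) + 3*exp(w)*cos(3*w) - 3*cos(3*w)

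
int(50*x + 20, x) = 25*x^2 + 20*x + C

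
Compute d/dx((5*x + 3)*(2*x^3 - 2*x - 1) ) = 40*x^3 + 18*x^2 - 20*x - 11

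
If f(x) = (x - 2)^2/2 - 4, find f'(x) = x - 2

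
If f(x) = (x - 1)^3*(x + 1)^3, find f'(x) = 6*x^5 - 12*x^3 + 6*x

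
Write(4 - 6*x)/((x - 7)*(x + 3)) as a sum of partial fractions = -11/(5*(x + 3)) - 19/(5*(x - 7))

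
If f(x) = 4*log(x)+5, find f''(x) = -4/x^2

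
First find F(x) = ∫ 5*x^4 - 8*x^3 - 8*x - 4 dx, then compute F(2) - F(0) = -24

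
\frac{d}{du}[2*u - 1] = 2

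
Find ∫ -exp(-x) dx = exp(-x) + C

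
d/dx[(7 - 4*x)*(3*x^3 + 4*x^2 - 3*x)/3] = -16*x^3 + 5*x^2 + 80*x/3 - 7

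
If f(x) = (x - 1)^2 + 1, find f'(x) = 2*x - 2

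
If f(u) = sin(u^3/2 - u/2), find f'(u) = (3*u^2 - 1)*cos(u*(u^2 - 1)/2)/2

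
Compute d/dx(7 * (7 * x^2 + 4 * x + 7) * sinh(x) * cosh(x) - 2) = 49*x^2*cosh(2*x) + 49*x*sinh(2*x) + 28*x*cosh(2*x) + 14*sinh(2*x) + 49*cosh(2*x)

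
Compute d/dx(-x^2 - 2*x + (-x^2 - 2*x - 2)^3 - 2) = -6*x^5 - 30*x^4 - 72*x^3 - 96*x^2 - 74*x - 26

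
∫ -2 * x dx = -x^2 + C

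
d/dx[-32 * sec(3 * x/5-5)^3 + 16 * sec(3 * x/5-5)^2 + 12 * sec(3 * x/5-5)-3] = -288*tan(3*x/5 - 5)*sec(3*x/5 - 5)^3/5 + 96*tan(3*x/5 - 5)*sec(3*x/5 - 5)^2/5 + 36*tan(3*x/5 - 5)*sec(3*x/5 - 5)/5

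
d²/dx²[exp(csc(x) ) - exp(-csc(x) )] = (-exp(2/sin(x)) - exp(2/sin(x))/sin(x) + 2*exp(2/sin(x))/sin(x)^2 + exp(2/sin(x))/sin(x)^3 - 1 + 1/sin(x) + 2/sin(x)^2 - 1/sin(x)^3)*exp(-csc(x))/sin(x)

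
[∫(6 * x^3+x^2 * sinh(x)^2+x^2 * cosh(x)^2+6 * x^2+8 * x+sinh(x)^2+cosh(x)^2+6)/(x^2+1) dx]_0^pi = log(1 + pi^2) + 6*pi + 3*pi^2 + sinh(2*pi)/2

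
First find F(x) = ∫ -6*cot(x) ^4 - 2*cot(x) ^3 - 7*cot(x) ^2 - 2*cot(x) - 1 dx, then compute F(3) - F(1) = 2*cot(3)^3 + cot(3) - cot(1) - 2*cot(1)^3 - cot(1)^2 + cot(3)^2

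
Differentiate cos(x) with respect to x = -sin(x)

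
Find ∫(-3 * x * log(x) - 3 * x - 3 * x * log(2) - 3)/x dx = -3*(x + 1)*log(2*x) + C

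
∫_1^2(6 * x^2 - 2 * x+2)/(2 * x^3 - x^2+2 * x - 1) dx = -log(4) + log(30)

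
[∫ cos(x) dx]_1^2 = -sin(1) + sin(2)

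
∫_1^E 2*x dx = -1 + exp(2)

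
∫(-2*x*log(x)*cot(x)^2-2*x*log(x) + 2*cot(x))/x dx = 2*log(x)*cot(x) + C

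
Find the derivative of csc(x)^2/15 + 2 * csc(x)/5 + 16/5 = -2*(3 + 1/sin(x))*cos(x)/(15*sin(x)^2)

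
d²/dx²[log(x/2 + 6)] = -1/(x^2 + 24*x + 144)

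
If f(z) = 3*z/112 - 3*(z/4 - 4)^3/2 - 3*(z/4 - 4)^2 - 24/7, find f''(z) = 15/8 - 9*z/64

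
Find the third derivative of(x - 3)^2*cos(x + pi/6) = x^2*sin(x + pi/6) - 6*sqrt(2)*x*sin(x + 5*pi/12) + 3*sin(x + pi/6) + 18*cos(x + pi/6)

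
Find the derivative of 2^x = 2^x*log(2)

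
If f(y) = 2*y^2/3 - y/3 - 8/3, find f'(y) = 4*y/3 - 1/3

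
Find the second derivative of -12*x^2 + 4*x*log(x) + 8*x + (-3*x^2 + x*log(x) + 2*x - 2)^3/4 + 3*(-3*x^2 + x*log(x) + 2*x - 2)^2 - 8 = (-810*x^5 + 540*x^4*log(x) + 1323*x^4 - 108*x^3*log(x)^2 - 558*x^3*log(x) - 54*x^3 + 6*x^2*log(x)^3 + 51*x^2*log(x)^2 - 78*x^2*log(x) - 492*x^2 + 12*x*log(x)^2 + 84*x*log(x) + 252*x - 20)/(4*x)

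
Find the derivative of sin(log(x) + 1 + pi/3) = cos(log(x) + 1 + pi/3)/x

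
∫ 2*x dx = x^2 + C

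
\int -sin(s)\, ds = cos(s) + C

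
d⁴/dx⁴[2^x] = 2^x*log(2)^4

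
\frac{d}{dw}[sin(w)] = cos(w)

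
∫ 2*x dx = x^2 + C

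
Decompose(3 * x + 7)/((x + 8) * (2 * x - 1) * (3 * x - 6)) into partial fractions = -2/(9*(2*x - 1)) - 1/(30*(x + 8)) + 13/(90*(x - 2))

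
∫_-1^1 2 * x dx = 0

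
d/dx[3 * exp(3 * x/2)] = 9*exp(3*x/2)/2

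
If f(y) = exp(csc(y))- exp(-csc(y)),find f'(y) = -(exp(2/sin(y)) + 1)*exp(-csc(y))*cos(y)/sin(y)^2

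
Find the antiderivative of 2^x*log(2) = 2^x + C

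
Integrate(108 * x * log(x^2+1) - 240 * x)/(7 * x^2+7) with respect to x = 3*(9*log(x^2 + 1) - 40)*log(x^2 + 1)/7 + C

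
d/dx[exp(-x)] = -exp(-x)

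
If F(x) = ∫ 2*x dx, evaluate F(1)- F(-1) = 0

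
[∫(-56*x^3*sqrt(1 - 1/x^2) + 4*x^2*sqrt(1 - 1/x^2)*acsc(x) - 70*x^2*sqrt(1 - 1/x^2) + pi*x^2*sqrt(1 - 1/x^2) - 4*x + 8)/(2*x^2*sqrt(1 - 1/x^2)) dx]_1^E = -14*exp(2) - 35*E + (-4 + 2*E)*(acsc(E) + pi/4) + 3*pi/2 + 49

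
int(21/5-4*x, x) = -2*E*x^2/(1 + E) - 2*x^2/(1 + E) + 21*x/(5 + 5*E) + 21*E*x/(5 + 5*E) + C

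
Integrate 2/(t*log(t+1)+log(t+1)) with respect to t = 2*log(log(t + 1)) + C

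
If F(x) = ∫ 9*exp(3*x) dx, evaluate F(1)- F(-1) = -3*exp(-3) + 3*exp(3)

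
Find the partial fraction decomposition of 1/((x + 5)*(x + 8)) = -1/(3*(x + 8)) + 1/(3*(x + 5))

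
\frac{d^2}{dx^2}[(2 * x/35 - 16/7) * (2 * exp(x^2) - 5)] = 16*x^3*exp(x^2)/35 - 128*x^2*exp(x^2)/7 + 24*x*exp(x^2)/35 - 64*exp(x^2)/7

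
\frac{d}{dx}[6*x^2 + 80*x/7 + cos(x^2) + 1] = -2*x*sin(x^2) + 12*x + 80/7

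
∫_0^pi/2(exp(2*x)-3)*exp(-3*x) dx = -exp(-pi/2) + exp(-3*pi/2)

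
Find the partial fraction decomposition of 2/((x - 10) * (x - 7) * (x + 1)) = 1/(44*(x + 1)) - 1/(12*(x - 7)) + 2/(33*(x - 10))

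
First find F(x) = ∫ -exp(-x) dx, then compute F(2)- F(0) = -1 + exp(-2)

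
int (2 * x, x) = x^2 + C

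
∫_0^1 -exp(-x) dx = -1 + exp(-1)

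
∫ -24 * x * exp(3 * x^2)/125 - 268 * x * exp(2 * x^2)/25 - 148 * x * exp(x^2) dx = (-4*exp(2*x^2) - 335*exp(x^2) - 9250)*exp(x^2)/125 + C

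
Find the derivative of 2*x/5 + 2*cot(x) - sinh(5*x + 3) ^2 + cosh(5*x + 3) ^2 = 2/5 - 2/sin(x)^2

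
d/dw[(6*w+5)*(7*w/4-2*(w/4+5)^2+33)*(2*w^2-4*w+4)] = -15*w^4/2 - 149*w^3 - 477*w^2 + 445*w - 133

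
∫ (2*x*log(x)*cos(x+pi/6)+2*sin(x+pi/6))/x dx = 2*log(x)*sin(x + pi/6) + C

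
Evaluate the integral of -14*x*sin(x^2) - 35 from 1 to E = -35*E - 7*cos(1) + 7*cos(exp(2)) + 35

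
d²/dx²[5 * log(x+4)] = -5/(x^2 + 8*x + 16)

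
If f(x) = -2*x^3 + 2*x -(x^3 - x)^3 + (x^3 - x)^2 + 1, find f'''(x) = -504*x^6 + 630*x^4 + 120*x^3 - 180*x^2 - 48*x - 6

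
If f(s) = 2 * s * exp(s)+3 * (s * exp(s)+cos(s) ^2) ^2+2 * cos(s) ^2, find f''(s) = 12*s^2*exp(2*s) + 24*s*exp(2*s) - 12*s*exp(s)*sin(2*s) - 9*s*exp(s)*cos(2*s) + 5*s*exp(s) - 12*(1 - cos(2*s))^2 + 6*exp(2*s) - 12*exp(s)*sin(2*s) + 6*exp(s)*cos(2*s) + 10*exp(s) - 34*cos(2*s) + 18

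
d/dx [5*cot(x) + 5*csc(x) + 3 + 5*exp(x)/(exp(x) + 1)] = 5*(-exp(2*x)*cos(x)/sin(x)^2 - exp(2*x)/sin(x)^2 + exp(x) - 2*exp(x)*cos(x)/sin(x)^2 - 2*exp(x)/sin(x)^2 - cos(x)/sin(x)^2 - 1/sin(x)^2)/(exp(2*x) + 2*exp(x) + 1)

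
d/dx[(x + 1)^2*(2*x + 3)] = 6*x^2 + 14*x + 8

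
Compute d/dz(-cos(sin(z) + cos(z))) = sqrt(2)*sin(sqrt(2)*sin(z + pi/4))*cos(z + pi/4)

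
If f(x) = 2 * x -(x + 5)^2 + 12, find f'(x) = -2*x - 8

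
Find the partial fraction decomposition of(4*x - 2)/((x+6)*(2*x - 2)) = 13/(7*(x + 6)) + 1/(7*(x - 1))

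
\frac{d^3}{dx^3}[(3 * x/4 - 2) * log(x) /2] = (-3*x - 16)/(8*x^3)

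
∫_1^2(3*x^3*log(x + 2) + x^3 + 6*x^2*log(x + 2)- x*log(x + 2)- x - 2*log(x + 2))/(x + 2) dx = 6*log(4)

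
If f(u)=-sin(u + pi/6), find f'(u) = -cos(u + pi/6)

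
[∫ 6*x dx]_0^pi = 3*pi^2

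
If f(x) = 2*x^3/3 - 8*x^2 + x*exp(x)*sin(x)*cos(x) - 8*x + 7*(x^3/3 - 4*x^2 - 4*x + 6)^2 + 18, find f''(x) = 70*x^4/3 - 1120*x^3/3 + 1120*x^2 - 3*x*exp(x)*sin(2*x)/2 + 2*x*exp(x)*cos(2*x) + 1516*x + exp(x)*sin(2*x) + 2*exp(x)*cos(2*x) - 464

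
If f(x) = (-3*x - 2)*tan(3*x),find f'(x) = -9*x/cos(3*x)^2 - 3*tan(3*x) - 6/cos(3*x)^2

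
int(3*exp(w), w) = 3*exp(w) + C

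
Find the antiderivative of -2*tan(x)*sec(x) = -2*sec(x) + C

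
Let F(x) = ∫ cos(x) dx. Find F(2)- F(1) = -sin(1) + sin(2)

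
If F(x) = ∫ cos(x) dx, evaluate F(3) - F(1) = -sin(1) + sin(3)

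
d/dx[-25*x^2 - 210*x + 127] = -50*x - 210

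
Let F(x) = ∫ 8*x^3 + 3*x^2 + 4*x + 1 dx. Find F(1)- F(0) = 6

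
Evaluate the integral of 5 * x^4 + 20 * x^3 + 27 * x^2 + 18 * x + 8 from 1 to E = -36 + (2 + E)^2*(1 + E + exp(2) + exp(3))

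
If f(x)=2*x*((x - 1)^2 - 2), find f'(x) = 6*x^2 - 8*x - 2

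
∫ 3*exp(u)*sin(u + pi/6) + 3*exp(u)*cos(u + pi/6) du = 3*exp(u)*sin(u + pi/6) + C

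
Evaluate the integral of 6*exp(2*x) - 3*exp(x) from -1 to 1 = -3*(-1 + exp(-1))*exp(-1) + 3*E*(-1 + E)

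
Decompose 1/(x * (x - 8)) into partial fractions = 1/(8*(x - 8)) - 1/(8*x)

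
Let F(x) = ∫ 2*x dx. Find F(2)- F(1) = 3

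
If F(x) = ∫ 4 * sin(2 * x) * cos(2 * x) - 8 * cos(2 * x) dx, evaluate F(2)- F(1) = -(-2 + sin(2))^2 + (-2 + sin(4))^2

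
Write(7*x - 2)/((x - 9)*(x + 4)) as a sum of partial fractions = 30/(13*(x + 4)) + 61/(13*(x - 9))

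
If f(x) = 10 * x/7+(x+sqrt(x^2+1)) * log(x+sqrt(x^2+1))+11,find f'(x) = (7*x*log(x + sqrt(x^2 + 1)) + 7*x + 7*sqrt(x^2 + 1)*log(x + sqrt(x^2 + 1)) + 17*sqrt(x^2 + 1))/(7*sqrt(x^2 + 1))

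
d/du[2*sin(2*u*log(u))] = 4*(log(u) + 1)*cos(2*u*log(u))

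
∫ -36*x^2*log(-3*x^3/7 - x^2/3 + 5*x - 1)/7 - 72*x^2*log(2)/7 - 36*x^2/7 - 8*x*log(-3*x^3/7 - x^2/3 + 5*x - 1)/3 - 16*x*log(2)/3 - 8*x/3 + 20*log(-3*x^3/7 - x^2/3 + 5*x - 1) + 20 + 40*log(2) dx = 4*(-9*x^3 - 7*x^2 + 105*x - 21)*log(-12*x^3/7 - 4*x^2/3 + 20*x - 4)/21 + C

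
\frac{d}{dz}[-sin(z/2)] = -cos(z/2)/2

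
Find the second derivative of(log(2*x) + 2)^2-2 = (-2*log(x) - 2 - 2*log(2))/x^2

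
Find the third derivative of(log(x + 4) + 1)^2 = (4*log(x + 4) - 2)/(x^3 + 12*x^2 + 48*x + 64)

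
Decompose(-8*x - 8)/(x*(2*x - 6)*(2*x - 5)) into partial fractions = 56/(5*(2*x - 5)) - 16/(3*(x - 3)) - 4/(15*x)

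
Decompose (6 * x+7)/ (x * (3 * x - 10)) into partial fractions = 81/(10*(3*x - 10)) - 7/(10*x)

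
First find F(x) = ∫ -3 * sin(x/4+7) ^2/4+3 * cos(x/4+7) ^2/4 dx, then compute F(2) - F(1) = -3*sin(29/2)/2 + 3*sin(15)/2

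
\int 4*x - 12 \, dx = 2*x^2 - 12*x + C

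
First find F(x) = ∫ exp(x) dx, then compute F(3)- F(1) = -E + exp(3)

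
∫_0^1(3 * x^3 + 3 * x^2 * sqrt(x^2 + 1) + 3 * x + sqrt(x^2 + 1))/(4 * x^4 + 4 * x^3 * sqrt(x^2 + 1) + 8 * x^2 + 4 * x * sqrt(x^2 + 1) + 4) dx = log(2)/4 + log(1 + sqrt(2))/4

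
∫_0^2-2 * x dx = -4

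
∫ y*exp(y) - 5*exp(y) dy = (y - 6)*exp(y) + C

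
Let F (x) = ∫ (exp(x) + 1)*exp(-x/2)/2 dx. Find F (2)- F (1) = -exp(1/2) - exp(-1) + exp(-1/2) + E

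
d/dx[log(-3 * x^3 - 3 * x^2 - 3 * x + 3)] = (3*x^2 + 2*x + 1)/(x^3 + x^2 + x - 1)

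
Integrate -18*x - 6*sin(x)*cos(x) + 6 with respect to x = -9*x^2 + 6*x - 3*sin(x)^2 + C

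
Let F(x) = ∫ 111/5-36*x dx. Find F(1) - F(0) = 21/5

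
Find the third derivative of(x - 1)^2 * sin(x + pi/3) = -x^2*cos(x + pi/3) - 6*x*sin(x + pi/3) + 2*x*cos(x + pi/3) + 6*sin(x + pi/3) + 5*cos(x + pi/3)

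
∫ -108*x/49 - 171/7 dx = -54*x^2/49 - 171*x/7 + C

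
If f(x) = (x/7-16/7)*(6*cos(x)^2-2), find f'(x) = -6*x*sin(2*x)/7 + 96*sin(2*x)/7 + 3*cos(2*x)/7 + 1/7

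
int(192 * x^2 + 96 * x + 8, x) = 64*x^3 + 48*x^2 + 8*x + C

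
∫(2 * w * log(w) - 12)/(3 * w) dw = 2*(w - 6)*(log(w) - 1)/3 + C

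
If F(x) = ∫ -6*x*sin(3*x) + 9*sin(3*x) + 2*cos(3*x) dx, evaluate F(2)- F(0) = cos(6) + 3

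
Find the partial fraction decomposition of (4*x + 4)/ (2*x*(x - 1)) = 4/(x - 1) - 2/x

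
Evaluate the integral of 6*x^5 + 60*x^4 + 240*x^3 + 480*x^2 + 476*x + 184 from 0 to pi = -56 - 2*(2 + pi)^2 + (2 + pi)^6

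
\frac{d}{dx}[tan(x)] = cos(x)^(-2)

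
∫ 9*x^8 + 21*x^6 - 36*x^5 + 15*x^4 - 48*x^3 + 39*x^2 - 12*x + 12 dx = x^9 + 3*x^7 - 6*x^6 + 3*x^5 - 12*x^4 + 13*x^3 - 6*x^2 + 12*x + C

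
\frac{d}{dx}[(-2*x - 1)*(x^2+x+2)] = -6*x^2 - 6*x - 5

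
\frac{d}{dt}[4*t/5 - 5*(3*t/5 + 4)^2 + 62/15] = -18*t/5 - 116/5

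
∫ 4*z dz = 2*z^2 + C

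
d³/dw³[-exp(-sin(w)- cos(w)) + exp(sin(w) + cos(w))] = 2*(-3*exp(2*sin(w) + 2*cos(w))*sin(w + pi/4) - sqrt(2)*exp(2*sin(w))*exp(2*cos(w))*sin(w)*cos(w) - sqrt(2)*sin(w)*cos(w) + 3*sin(w + pi/4))*exp(-sqrt(2)*sin(w + pi/4))*cos(w + pi/4)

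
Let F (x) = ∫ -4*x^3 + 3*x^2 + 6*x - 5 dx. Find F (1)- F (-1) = -8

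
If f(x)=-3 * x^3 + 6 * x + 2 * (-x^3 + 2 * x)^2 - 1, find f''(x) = 60*x^4 - 96*x^2 - 18*x + 16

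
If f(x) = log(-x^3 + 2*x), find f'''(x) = (6*x^6 + 12*x^4 + 24*x^2 - 16)/(x^9 - 6*x^7 + 12*x^5 - 8*x^3)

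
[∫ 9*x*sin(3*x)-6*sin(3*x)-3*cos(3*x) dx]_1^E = cos(3) + (2 - 3*E)*cos(3*E)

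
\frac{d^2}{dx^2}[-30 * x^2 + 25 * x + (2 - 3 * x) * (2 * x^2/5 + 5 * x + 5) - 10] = -36*x/5 - 442/5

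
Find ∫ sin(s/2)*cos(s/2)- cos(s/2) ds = (sin(s/2) - 1)^2 + C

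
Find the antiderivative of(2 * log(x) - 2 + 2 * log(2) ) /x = (log(2*x) - 1)^2 + C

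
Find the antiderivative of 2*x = x^2 + C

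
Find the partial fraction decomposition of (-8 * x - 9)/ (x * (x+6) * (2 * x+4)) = 13/(16*(x + 6)) - 7/(16*(x + 2)) - 3/(8*x)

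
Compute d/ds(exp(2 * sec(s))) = 2*exp(2*sec(s))*tan(s)*sec(s)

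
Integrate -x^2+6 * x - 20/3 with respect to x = -x^3/3 + 3*x^2 - 20*x/3 + C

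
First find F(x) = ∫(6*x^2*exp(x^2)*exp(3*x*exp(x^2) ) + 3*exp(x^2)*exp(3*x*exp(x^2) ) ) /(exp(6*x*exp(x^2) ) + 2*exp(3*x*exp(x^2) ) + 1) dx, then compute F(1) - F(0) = -1/2 + exp(3*E)/(1 + exp(3*E))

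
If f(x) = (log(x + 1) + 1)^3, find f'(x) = (3*log(x + 1)^2 + 6*log(x + 1) + 3)/(x + 1)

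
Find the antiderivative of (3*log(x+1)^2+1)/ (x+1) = log(x + 1)^3 + log(x + 1) + C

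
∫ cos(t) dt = sin(t) + C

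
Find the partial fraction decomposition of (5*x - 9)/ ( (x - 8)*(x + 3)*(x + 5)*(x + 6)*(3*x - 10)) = -621/(186200*(3*x - 10)) - 13/(392*(x + 6)) + 17/(325*(x + 5)) - 4/(209*(x + 3)) + 31/(28028*(x - 8))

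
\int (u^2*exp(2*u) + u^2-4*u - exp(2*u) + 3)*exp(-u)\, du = 2*(u - 1)^2*sinh(u) + C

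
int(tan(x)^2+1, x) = tan(x) + C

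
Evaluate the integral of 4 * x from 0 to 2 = 8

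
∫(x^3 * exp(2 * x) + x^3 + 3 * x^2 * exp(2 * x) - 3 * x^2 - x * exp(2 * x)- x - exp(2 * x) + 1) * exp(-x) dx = 2*x*(x^2 - 1)*sinh(x) + C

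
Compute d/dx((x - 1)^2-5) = 2*x - 2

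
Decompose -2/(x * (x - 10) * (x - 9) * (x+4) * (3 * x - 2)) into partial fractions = -81/(9800*(3*x - 2)) - 1/(5096*(x + 4)) + 2/(2925*(x - 9)) - 1/(1960*(x - 10)) + 1/(360*x)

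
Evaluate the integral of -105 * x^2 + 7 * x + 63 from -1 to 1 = 56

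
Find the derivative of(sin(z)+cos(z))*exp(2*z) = (sin(z) + 3*cos(z))*exp(2*z)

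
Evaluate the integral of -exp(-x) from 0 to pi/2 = -1 + exp(-pi/2)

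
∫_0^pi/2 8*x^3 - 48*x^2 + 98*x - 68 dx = -36 + 2*(-2 + pi/2)^4 + (-2 + pi/2)^2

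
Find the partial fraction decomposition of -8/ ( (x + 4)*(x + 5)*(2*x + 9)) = 32/(2*x + 9) - 8/(x + 5) - 8/(x + 4)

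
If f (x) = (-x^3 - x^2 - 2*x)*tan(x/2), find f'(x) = -x^3/(2*cos(x/2)^2) - 3*x^2*tan(x/2) - x^2/(2*cos(x/2)^2) - 2*x*tan(x/2) - x/cos(x/2)^2 - 2*tan(x/2)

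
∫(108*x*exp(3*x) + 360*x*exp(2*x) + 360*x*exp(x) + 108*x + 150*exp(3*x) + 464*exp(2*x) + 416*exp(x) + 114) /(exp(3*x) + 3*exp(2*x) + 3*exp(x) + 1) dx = 2*(3*(x + 1)*(exp(x) + 1)^2 + 3*(3*(x + 1)*(exp(x) + 1) + exp(x))^2 + (exp(x) + 1)*exp(x))/(exp(x) + 1)^2 + C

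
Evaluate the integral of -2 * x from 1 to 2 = -3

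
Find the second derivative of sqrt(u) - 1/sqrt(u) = (-u - 3)/(4*u^(5/2))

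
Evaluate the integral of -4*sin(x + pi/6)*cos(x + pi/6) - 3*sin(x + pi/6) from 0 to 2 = -3*sqrt(3)/2 + 3*cos(pi/6 + 2) - 3/2 + 2*cos(pi/6 + 2)^2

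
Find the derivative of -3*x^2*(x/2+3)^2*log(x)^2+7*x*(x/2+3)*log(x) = -3*x^3*log(x)^2 - 3*x^3*log(x)/2 - 27*x^2*log(x)^2 - 18*x^2*log(x) - 54*x*log(x)^2 - 47*x*log(x) + 7*x/2 + 21*log(x) + 21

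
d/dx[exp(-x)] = -exp(-x)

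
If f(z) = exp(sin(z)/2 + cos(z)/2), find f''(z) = (-sin(2*z) - 2*sqrt(2)*sin(z + pi/4) + 1)*exp(sin(z)/2)*exp(cos(z)/2)/4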